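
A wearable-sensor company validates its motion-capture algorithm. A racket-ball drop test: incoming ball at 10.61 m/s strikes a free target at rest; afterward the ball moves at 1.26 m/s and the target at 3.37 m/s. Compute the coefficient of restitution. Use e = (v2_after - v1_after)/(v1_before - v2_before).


e = (v2_after - v1_after) / (v1_before - v2_before)
Numerator = 3.37 - 1.26 = 2.11
Denominator = 10.61 - 0 = 10.61
e = 2.11 / 10.61 = 0.1989

0.1989


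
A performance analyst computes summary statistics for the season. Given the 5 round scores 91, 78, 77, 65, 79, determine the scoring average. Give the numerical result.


Average = sum / n
Sum = 390
Average = 390 / 5 = 78

78


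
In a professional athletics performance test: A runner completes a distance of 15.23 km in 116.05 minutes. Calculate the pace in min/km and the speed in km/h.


Pace = time / distance = 116.05 min / 15.23 km = 7.6198 min/km
Speed = distance / time_in_hours = 15.23 / 1.9342 hr
Speed = 7.8742 km/h

7.6198 min/km, 7.8742 km/h


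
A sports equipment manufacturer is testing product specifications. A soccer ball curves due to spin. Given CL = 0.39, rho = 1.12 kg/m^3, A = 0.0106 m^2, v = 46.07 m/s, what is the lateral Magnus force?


FM = 0.5 * CL * rho * A * v^2
FM = 0.5 * 0.39 * 1.12 * 0.0106 * 46.07^2
v^2 = 2122.4449
FM = 0.5 * 0.39 * 1.12 * 0.0106 * 2122.4449 = 4.9135 N

4.9135 N


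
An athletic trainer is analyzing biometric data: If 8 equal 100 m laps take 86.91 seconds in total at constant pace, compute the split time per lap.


Split time = total_time / n_laps = 86.91 / 8
Split time = 10.8637 s per lap

10.8637 s


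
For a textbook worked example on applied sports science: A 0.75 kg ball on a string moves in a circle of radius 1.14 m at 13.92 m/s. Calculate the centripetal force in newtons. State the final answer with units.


Fc = m * v^2 / r
v^2 = 13.92^2 = 193.7664
Fc = 0.75 * 193.7664 / 1.14
Fc = 145.3248 / 1.14 = 127.4779 N

127.4779 N


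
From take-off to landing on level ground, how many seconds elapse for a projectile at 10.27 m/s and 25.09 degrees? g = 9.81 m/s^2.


T = 2*v*sin(theta)/g
sin(theta) = sin(25.09 deg) = 0.424
T = 2*10.27*0.424 / 9.81
T = 8.7098 / 9.81 = 0.8879 s

0.8879 s


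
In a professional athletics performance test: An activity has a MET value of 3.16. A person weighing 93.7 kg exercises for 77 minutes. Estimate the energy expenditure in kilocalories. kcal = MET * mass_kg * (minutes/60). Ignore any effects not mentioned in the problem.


kcal = MET * mass * time_hr
Convert time: 77 min = 1.2833 hr
kcal = 3.16 * 93.7 * 1.2833
kcal = 379.9847 kcal

379.9847 kcal


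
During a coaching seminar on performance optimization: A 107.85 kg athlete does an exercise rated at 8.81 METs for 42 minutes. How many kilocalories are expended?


kcal = MET * mass * time_hr
Convert time: 42 min = 0.7 hr
kcal = 8.81 * 107.85 * 0.7
kcal = 665.111 kcal

665.111 kcal


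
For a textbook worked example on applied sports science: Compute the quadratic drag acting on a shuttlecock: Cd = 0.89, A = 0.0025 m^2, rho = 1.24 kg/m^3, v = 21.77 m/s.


Fd = 0.5 * Cd * rho * A * v^2
Fd = 0.5 * 0.89 * 1.24 * 0.0025 * 21.77^2
v^2 = 473.9329
Fd = 0.5 * 0.89 * 1.24 * 0.0025 * 473.9329 = 0.6538 N

0.6538 N


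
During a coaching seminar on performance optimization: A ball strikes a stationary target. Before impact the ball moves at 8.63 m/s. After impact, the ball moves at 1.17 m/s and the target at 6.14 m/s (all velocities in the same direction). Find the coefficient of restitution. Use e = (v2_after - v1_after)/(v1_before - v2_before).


e = (v2_after - v1_after) / (v1_before - v2_before)
Numerator = 6.14 - 1.17 = 4.97
Denominator = 8.63 - 0 = 8.63
e = 4.97 / 8.63 = 0.5759

0.5759


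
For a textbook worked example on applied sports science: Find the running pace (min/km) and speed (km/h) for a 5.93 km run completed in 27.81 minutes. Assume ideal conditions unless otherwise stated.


Pace = time / distance = 27.81 min / 5.93 km = 4.6897 min/km
Speed = distance / time_in_hours = 5.93 / 0.4635 hr
Speed = 12.794 km/h

4.6897 min/km, 12.794 km/h


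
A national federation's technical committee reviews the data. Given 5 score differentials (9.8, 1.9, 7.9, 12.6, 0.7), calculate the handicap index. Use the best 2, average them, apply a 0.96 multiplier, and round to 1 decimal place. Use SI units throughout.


All differentials: 9.8, 1.9, 7.9, 12.6, 0.7
Sorted: 0.7, 1.9, 7.9, 9.8, 12.6
Best 2: 0.7, 1.9
Average of best = 2.6 / 2 = 1.3
Raw index = 1.3 * 0.96 = 1.248
Handicap index = round(1.248, 1) = 1.2

1.2


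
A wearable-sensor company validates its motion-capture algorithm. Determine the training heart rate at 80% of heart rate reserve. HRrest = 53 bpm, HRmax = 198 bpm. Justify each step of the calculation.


Target = HRrest + pct*(HRmax - HRrest)
Heart rate reserve = HRmax - HRrest = 198 - 53 = 145 bpm
Fraction = 80% = 0.8
Target = 53 + 0.8 * 145
Target = 53 + 116 = 169 bpm

169 bpm


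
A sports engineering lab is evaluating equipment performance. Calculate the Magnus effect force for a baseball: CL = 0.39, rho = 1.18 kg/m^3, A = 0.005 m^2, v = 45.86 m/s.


FM = 0.5 * CL * rho * A * v^2
FM = 0.5 * 0.39 * 1.18 * 0.005 * 45.86^2
v^2 = 2103.1396
FM = 0.5 * 0.39 * 1.18 * 0.005 * 2103.1396 = 2.4197 N

2.4197 N


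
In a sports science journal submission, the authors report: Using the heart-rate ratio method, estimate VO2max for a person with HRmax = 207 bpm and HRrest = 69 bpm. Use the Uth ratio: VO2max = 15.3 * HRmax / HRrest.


VO2max = 15.3 * HRmax / HRrest
VO2max = 15.3 * 207 / 69
VO2max = 3167.1 / 69 = 45.9 mL/kg/min

45.9 mL/kg/min


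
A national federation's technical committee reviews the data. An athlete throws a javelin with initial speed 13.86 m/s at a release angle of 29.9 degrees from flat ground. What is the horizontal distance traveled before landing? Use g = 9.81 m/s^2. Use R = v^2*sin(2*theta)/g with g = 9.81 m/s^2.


R = v^2 * sin(2*theta) / g
Convert angle to radians: theta = 29.9 deg = 0.5219 rad
sin(2*theta) = sin(1.0437) = 0.8643
R = 13.86^2 * 0.8643 / 9.81
R = 192.0996 * 0.8643 / 9.81 = 16.9242 m

16.9242 m


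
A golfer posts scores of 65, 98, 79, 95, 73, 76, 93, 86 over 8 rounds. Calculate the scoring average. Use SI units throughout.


Average = sum / n
Sum = 665
Average = 665 / 8 = 83.125

83.125


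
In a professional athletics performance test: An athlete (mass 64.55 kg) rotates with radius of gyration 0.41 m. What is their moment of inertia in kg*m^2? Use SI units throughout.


I = m * k^2
I = 64.55 * 0.41^2
I = 64.55 * 0.1681 = 10.8509 kg*m^2

10.8509 kg*m^2


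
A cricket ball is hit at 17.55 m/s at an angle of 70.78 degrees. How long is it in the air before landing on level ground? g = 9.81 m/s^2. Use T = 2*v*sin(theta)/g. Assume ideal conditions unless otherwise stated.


T = 2*v*sin(theta)/g
sin(theta) = sin(70.78 deg) = 0.9443
T = 2*17.55*0.9443 / 9.81
T = 33.1436 / 9.81 = 3.3786 s

3.3786 s


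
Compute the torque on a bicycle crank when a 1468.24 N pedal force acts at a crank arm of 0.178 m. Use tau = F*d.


tau = F * d
tau = 1468.24 * 0.178
tau = 261.3467 N*m

261.3467 N*m


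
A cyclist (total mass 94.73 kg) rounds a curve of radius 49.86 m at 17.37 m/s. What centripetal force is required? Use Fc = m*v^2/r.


Fc = m * v^2 / r
v^2 = 17.37^2 = 301.7169
Fc = 94.73 * 301.7169 / 49.86
Fc = 28581.6419 / 49.86 = 573.2379 N

573.2379 N


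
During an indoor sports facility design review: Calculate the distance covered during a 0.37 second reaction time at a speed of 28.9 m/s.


d = v * t
d = 28.9 * 0.37
d = 10.693 m

10.693 m


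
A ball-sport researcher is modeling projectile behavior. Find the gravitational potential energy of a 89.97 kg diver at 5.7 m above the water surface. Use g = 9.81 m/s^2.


PE = m * g * h
PE = 89.97 * 9.81 * 5.7
PE = 882.6057 * 5.7 = 5030.8525 J

5030.8525 J


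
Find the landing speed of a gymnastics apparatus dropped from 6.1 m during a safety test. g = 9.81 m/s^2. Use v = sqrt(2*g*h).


v = sqrt(2 * g * h)
v = sqrt(2 * 9.81 * 6.1)
v = sqrt(119.682) = 10.9399 m/s

10.9399 m/s


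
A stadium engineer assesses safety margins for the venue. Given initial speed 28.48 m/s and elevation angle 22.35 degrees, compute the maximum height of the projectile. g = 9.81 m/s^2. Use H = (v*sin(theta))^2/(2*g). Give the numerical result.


H = (v*sin(theta))^2 / (2*g)
vy = v*sin(theta) = 28.48 * sin(22.35 deg) = 10.8299 m/s
H = vy^2 / (2*g) = 117.2868 / (2*9.81)
H = 117.2868 / 19.62 = 5.9779 m

5.9779 m


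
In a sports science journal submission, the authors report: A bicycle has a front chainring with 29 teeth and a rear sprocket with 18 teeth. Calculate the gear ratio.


GR = front_teeth / rear_teeth
GR = 29 / 18
GR = 1.6111

1.6111


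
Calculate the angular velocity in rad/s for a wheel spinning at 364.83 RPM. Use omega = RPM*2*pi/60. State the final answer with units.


omega = RPM * 2 * pi / 60
omega = 364.83 * 2 * 3.14159 / 60
omega = 2292.2945 / 60 = 38.2049 rad/s

38.2049 rad/s


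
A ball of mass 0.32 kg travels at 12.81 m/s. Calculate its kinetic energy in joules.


KE = 0.5 * m * v^2
KE = 0.5 * 0.32 * 12.81^2
KE = 0.5 * 0.32 * 164.0961 = 26.2554 J

26.2554 J


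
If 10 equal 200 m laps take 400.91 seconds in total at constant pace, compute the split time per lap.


Split time = total_time / n_laps = 400.91 / 10
Split time = 40.091 s per lap

40.091 s


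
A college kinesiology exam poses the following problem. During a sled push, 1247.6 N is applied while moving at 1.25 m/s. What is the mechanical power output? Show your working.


P = F * v
P = 1247.6 * 1.25
P = 1559.5 W

1559.5 W


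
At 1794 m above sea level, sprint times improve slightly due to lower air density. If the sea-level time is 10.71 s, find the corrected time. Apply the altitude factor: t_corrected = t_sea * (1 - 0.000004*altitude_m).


Correction factor = 1 - 0.000004 * 1794 = 0.992824
t_corrected = t_sea * factor = 10.71 * 0.992824
t_corrected = 10.6331 s

10.6331 s


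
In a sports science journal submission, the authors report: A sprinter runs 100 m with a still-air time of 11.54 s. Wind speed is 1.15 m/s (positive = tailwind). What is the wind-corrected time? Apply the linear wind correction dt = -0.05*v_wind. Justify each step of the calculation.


dt = -0.05 * v_wind = -0.05 * 1.15 = -0.0575 s
t_corrected = t_still + dt = 11.54 + (-0.0575)
t_corrected = 11.4825 s

11.4825 s


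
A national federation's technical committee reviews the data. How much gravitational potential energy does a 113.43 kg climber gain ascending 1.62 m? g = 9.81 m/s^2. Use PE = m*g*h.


PE = m * g * h
PE = 113.43 * 9.81 * 1.62
PE = 1112.7483 * 1.62 = 1802.6522 J

1802.6522 J


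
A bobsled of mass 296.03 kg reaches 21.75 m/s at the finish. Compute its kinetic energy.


KE = 0.5 * m * v^2
KE = 0.5 * 296.03 * 21.75^2
KE = 0.5 * 296.03 * 473.0625 = 70020.3459 J

70020.3459 J


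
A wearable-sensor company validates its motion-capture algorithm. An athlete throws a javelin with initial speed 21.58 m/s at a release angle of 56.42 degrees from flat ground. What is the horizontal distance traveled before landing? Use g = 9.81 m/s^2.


R = v^2 * sin(2*theta) / g
Convert angle to radians: theta = 56.42 deg = 0.9847 rad
sin(2*theta) = sin(1.9694) = 0.9216
R = 21.58^2 * 0.9216 / 9.81
R = 465.6964 * 0.9216 / 9.81 = 43.7495 m

43.7495 m


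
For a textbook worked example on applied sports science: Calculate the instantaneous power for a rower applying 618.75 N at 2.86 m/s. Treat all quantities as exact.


P = F * v
P = 618.75 * 2.86
P = 1769.625 W

1769.625 W


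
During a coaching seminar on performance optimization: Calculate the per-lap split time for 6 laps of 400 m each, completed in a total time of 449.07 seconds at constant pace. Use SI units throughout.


Split time = total_time / n_laps = 449.07 / 6
Split time = 74.845 s per lap

74.845 s


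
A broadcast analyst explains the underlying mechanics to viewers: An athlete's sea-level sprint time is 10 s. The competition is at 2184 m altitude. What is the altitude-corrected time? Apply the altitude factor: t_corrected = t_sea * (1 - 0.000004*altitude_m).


Correction factor = 1 - 0.000004 * 2184 = 0.991264
t_corrected = t_sea * factor = 10 * 0.991264
t_corrected = 9.9126 s

9.9126 s


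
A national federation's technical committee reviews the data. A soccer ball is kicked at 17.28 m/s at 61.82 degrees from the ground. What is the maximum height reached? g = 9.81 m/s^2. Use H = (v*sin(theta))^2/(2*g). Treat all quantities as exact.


H = (v*sin(theta))^2 / (2*g)
vy = v*sin(theta) = 17.28 * sin(61.82 deg) = 15.2318 m/s
H = vy^2 / (2*g) = 232.0069 / (2*9.81)
H = 232.0069 / 19.62 = 11.825 m

11.825 m


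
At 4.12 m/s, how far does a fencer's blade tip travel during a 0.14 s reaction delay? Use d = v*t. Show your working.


d = v * t
d = 4.12 * 0.14
d = 0.5768 m

0.5768 m


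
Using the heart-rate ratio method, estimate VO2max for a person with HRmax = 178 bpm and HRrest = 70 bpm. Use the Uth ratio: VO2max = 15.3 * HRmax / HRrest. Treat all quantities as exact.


VO2max = 15.3 * HRmax / HRrest
VO2max = 15.3 * 178 / 70
VO2max = 2723.4 / 70 = 38.9057 mL/kg/min

38.9057 mL/kg/min


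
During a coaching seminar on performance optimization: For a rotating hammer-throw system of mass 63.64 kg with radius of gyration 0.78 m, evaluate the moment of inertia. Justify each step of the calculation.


I = m * k^2
I = 63.64 * 0.78^2
I = 63.64 * 0.6084 = 38.7186 kg*m^2

38.7186 kg*m^2


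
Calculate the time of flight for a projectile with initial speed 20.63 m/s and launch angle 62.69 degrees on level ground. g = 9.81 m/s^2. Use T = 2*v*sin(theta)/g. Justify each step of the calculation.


T = 2*v*sin(theta)/g
sin(theta) = sin(62.69 deg) = 0.8885
T = 2*20.63*0.8885 / 9.81
T = 36.661 / 9.81 = 3.7371 s

3.7371 s


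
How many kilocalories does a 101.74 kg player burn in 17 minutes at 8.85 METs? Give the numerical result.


kcal = MET * mass * time_hr
Convert time: 17 min = 0.2833 hr
kcal = 8.85 * 101.74 * 0.2833
kcal = 255.113 kcal

255.113 kcal


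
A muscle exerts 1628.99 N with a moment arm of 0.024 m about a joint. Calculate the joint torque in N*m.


tau = F * d
tau = 1628.99 * 0.024
tau = 39.0958 N*m

39.0958 N*m


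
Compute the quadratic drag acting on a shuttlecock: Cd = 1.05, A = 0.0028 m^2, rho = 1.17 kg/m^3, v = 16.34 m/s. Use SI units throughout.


Fd = 0.5 * Cd * rho * A * v^2
Fd = 0.5 * 1.05 * 1.17 * 0.0028 * 16.34^2
v^2 = 266.9956
Fd = 0.5 * 1.05 * 1.17 * 0.0028 * 266.9956 = 0.4592 N

0.4592 N


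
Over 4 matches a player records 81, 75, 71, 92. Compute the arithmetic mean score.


Average = sum / n
Sum = 319
Average = 319 / 4 = 79.75

79.75


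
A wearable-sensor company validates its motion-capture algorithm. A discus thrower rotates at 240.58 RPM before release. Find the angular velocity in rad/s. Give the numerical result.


omega = RPM * 2 * pi / 60
omega = 240.58 * 2 * 3.14159 / 60
omega = 1511.6087 / 60 = 25.1935 rad/s

25.1935 rad/s


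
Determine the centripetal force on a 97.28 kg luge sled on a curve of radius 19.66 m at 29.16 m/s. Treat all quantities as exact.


Fc = m * v^2 / r
v^2 = 29.16^2 = 850.3056
Fc = 97.28 * 850.3056 / 19.66
Fc = 82717.7288 / 19.66 = 4207.4125 N

4207.4125 N


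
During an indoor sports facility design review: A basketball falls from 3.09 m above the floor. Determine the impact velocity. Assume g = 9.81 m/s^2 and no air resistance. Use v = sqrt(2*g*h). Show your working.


v = sqrt(2 * g * h)
v = sqrt(2 * 9.81 * 3.09)
v = sqrt(60.6258) = 7.7863 m/s

7.7863 m/s


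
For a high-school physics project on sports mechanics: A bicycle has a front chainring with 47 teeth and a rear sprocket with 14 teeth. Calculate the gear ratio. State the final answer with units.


GR = front_teeth / rear_teeth
GR = 47 / 14
GR = 3.3571

3.3571


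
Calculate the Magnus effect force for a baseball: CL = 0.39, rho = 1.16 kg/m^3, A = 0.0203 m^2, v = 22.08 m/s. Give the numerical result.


FM = 0.5 * CL * rho * A * v^2
FM = 0.5 * 0.39 * 1.16 * 0.0203 * 22.08^2
v^2 = 487.5264
FM = 0.5 * 0.39 * 1.16 * 0.0203 * 487.5264 = 2.2387 N

2.2387 N


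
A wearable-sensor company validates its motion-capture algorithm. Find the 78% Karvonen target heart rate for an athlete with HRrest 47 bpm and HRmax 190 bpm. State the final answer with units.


Target = HRrest + pct*(HRmax - HRrest)
Heart rate reserve = HRmax - HRrest = 190 - 47 = 143 bpm
Fraction = 78% = 0.78
Target = 47 + 0.78 * 143
Target = 47 + 111.54 = 158.54 bpm

158.54 bpm


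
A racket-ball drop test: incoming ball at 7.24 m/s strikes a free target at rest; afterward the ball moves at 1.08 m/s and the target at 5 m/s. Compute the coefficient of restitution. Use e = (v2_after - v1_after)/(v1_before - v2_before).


e = (v2_after - v1_after) / (v1_before - v2_before)
Numerator = 5 - 1.08 = 3.92
Denominator = 7.24 - 0 = 7.24
e = 3.92 / 7.24 = 0.5414

0.5414


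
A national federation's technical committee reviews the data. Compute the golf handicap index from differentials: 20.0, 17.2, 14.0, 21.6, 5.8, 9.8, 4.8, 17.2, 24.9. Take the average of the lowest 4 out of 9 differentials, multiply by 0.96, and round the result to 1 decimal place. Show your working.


All differentials: 20.0, 17.2, 14.0, 21.6, 5.8, 9.8, 4.8, 17.2, 24.9
Sorted: 4.8, 5.8, 9.8, 14.0, 17.2, 17.2, 20.0, 21.6, 24.9
Best 4: 4.8, 5.8, 9.8, 14.0
Average of best = 34.4 / 4 = 8.6
Raw index = 8.6 * 0.96 = 8.256
Handicap index = round(8.256, 1) = 8.3

8.3


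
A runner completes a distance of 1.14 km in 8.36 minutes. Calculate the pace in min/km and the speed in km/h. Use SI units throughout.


Pace = time / distance = 8.36 min / 1.14 km = 7.3333 min/km
Speed = distance / time_in_hours = 1.14 / 0.1393 hr
Speed = 8.1818 km/h

7.3333 min/km, 8.1818 km/h


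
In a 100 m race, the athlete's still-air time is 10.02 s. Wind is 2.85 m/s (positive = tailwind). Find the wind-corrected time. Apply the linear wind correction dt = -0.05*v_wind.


dt = -0.05 * v_wind = -0.05 * 2.85 = -0.1425 s
t_corrected = t_still + dt = 10.02 + (-0.1425)
t_corrected = 9.8775 s

9.8775 s


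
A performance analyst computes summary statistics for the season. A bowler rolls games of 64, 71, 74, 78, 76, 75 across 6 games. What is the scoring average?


Average = sum / n
Sum = 438
Average = 438 / 6 = 73

73


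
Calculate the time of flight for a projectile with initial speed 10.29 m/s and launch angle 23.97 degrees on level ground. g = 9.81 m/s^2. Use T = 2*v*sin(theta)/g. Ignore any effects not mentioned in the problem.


T = 2*v*sin(theta)/g
sin(theta) = sin(23.97 deg) = 0.4063
T = 2*10.29*0.4063 / 9.81
T = 8.3608 / 9.81 = 0.8523 s

0.8523 s


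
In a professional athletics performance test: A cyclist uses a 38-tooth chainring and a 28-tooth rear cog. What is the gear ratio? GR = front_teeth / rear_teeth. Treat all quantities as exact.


GR = front_teeth / rear_teeth
GR = 38 / 28
GR = 1.3571

1.3571


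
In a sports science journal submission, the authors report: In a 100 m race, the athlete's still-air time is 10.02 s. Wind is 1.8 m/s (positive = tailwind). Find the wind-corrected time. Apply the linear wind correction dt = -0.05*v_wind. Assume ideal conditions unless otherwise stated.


dt = -0.05 * v_wind = -0.05 * 1.8 = -0.09 s
t_corrected = t_still + dt = 10.02 + (-0.09)
t_corrected = 9.93 s

9.93 s


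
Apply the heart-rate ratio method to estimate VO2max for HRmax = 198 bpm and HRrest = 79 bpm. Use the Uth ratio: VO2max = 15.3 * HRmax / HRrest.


VO2max = 15.3 * HRmax / HRrest
VO2max = 15.3 * 198 / 79
VO2max = 3029.4 / 79 = 38.3468 mL/kg/min

38.3468 mL/kg/min


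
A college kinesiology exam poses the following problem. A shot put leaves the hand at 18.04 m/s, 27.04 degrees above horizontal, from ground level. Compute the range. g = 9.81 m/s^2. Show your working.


R = v^2 * sin(2*theta) / g
Convert angle to radians: theta = 27.04 deg = 0.4719 rad
sin(2*theta) = sin(0.9439) = 0.8098
R = 18.04^2 * 0.8098 / 9.81
R = 325.4416 * 0.8098 / 9.81 = 26.8659 m

26.8659 m


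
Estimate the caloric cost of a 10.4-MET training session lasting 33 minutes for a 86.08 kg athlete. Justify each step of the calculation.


kcal = MET * mass * time_hr
Convert time: 33 min = 0.55 hr
kcal = 10.4 * 86.08 * 0.55
kcal = 492.3776 kcal

492.3776 kcal


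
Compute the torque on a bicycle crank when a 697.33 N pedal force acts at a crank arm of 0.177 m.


tau = F * d
tau = 697.33 * 0.177
tau = 123.4274 N*m

123.4274 N*m


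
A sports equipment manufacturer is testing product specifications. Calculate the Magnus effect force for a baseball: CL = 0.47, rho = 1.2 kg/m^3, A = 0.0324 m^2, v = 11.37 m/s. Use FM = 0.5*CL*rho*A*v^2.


FM = 0.5 * CL * rho * A * v^2
FM = 0.5 * 0.47 * 1.2 * 0.0324 * 11.37^2
v^2 = 129.2769
FM = 0.5 * 0.47 * 1.2 * 0.0324 * 129.2769 = 1.1812 N

1.1812 N


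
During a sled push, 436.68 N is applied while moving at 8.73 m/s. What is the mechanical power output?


P = F * v
P = 436.68 * 8.73
P = 3812.2164 W

3812.2164 W


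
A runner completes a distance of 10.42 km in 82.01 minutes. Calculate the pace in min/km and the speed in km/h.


Pace = time / distance = 82.01 min / 10.42 km = 7.8704 min/km
Speed = distance / time_in_hours = 10.42 / 1.3668 hr
Speed = 7.6235 km/h

7.8704 min/km, 7.6235 km/h


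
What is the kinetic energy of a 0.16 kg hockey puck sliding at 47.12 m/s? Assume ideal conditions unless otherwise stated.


KE = 0.5 * m * v^2
KE = 0.5 * 0.16 * 47.12^2
KE = 0.5 * 0.16 * 2220.2944 = 177.6236 J

177.6236 J


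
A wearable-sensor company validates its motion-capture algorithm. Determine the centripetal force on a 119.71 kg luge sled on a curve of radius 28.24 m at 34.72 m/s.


Fc = m * v^2 / r
v^2 = 34.72^2 = 1205.4784
Fc = 119.71 * 1205.4784 / 28.24
Fc = 144307.8193 / 28.24 = 5110.0503 N

5110.0503 N


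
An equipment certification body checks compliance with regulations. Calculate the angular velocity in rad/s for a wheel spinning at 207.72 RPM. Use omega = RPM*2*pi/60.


omega = RPM * 2 * pi / 60
omega = 207.72 * 2 * 3.14159 / 60
omega = 1305.1433 / 60 = 21.7524 rad/s

21.7524 rad/s


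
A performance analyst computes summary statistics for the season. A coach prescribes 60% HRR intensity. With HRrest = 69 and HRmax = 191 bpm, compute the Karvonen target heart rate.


Target = HRrest + pct*(HRmax - HRrest)
Heart rate reserve = HRmax - HRrest = 191 - 69 = 122 bpm
Fraction = 60% = 0.6
Target = 69 + 0.6 * 122
Target = 69 + 73.2 = 142.2 bpm

142.2 bpm


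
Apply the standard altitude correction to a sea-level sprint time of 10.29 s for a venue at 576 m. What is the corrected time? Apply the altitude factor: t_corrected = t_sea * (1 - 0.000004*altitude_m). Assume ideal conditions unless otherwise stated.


Correction factor = 1 - 0.000004 * 576 = 0.997696
t_corrected = t_sea * factor = 10.29 * 0.997696
t_corrected = 10.2663 s

10.2663 s


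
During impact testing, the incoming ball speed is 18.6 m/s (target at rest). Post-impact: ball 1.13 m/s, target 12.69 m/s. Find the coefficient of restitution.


e = (v2_after - v1_after) / (v1_before - v2_before)
Numerator = 12.69 - 1.13 = 11.56
Denominator = 18.6 - 0 = 18.6
e = 11.56 / 18.6 = 0.6215

0.6215


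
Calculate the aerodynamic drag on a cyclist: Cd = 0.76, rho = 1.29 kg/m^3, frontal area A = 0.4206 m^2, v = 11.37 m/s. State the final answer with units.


Fd = 0.5 * Cd * rho * A * v^2
Fd = 0.5 * 0.76 * 1.29 * 0.4206 * 11.37^2
v^2 = 129.2769
Fd = 0.5 * 0.76 * 1.29 * 0.4206 * 129.2769 = 26.6541 N

26.6541 N


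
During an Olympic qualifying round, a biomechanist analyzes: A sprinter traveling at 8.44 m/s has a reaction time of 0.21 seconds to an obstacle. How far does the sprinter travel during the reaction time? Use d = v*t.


d = v * t
d = 8.44 * 0.21
d = 1.7724 m

1.7724 m


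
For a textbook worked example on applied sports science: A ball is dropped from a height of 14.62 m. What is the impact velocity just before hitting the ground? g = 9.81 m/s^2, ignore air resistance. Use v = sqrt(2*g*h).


v = sqrt(2 * g * h)
v = sqrt(2 * 9.81 * 14.62)
v = sqrt(286.8444) = 16.9365 m/s

16.9365 m/s


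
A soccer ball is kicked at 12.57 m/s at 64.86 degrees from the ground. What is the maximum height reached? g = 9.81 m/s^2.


H = (v*sin(theta))^2 / (2*g)
vy = v*sin(theta) = 12.57 * sin(64.86 deg) = 11.3793 m/s
H = vy^2 / (2*g) = 129.4879 / (2*9.81)
H = 129.4879 / 19.62 = 6.5998 m

6.5998 m


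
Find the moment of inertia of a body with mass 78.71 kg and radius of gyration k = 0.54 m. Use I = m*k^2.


I = m * k^2
I = 78.71 * 0.54^2
I = 78.71 * 0.2916 = 22.9518 kg*m^2

22.9518 kg*m^2


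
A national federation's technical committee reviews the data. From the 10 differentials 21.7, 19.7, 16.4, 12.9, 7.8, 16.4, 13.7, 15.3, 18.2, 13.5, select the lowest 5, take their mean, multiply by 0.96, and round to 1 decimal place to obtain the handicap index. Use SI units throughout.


All differentials: 21.7, 19.7, 16.4, 12.9, 7.8, 16.4, 13.7, 15.3, 18.2, 13.5
Sorted: 7.8, 12.9, 13.5, 13.7, 15.3, 16.4, 16.4, 18.2, 19.7, 21.7
Best 5: 7.8, 12.9, 13.5, 13.7, 15.3
Average of best = 63.2 / 5 = 12.64
Raw index = 12.64 * 0.96 = 12.1344
Handicap index = round(12.1344, 1) = 12.1

12.1


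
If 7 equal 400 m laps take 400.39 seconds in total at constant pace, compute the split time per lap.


Split time = total_time / n_laps = 400.39 / 7
Split time = 57.1986 s per lap

57.1986 s


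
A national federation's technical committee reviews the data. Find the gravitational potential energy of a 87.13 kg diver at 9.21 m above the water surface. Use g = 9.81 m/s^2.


PE = m * g * h
PE = 87.13 * 9.81 * 9.21
PE = 854.7453 * 9.21 = 7872.2042 J

7872.2042 J


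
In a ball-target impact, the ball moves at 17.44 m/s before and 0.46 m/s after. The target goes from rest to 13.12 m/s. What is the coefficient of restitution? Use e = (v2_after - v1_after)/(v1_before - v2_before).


e = (v2_after - v1_after) / (v1_before - v2_before)
Numerator = 13.12 - 0.46 = 12.66
Denominator = 17.44 - 0 = 17.44
e = 12.66 / 17.44 = 0.7259

0.7259


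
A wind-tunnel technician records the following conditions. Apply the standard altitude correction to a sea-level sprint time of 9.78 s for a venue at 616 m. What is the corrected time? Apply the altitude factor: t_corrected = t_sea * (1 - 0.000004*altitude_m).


Correction factor = 1 - 0.000004 * 616 = 0.997536
t_corrected = t_sea * factor = 9.78 * 0.997536
t_corrected = 9.7559 s

9.7559 s


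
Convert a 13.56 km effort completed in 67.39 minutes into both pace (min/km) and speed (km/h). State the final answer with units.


Pace = time / distance = 67.39 min / 13.56 km = 4.9698 min/km
Speed = distance / time_in_hours = 13.56 / 1.1232 hr
Speed = 12.073 km/h

4.9698 min/km, 12.073 km/h


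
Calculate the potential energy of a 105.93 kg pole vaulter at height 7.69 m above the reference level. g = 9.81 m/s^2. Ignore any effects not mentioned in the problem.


PE = m * g * h
PE = 105.93 * 9.81 * 7.69
PE = 1039.1733 * 7.69 = 7991.2427 J

7991.2427 J


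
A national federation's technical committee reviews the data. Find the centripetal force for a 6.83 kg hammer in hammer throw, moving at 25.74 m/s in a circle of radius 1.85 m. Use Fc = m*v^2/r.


Fc = m * v^2 / r
v^2 = 25.74^2 = 662.5476
Fc = 6.83 * 662.5476 / 1.85
Fc = 4525.2001 / 1.85 = 2446.0541 N

2446.0541 N


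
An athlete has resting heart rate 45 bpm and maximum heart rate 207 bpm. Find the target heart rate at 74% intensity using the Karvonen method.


Target = HRrest + pct*(HRmax - HRrest)
Heart rate reserve = HRmax - HRrest = 207 - 45 = 162 bpm
Fraction = 74% = 0.74
Target = 45 + 0.74 * 162
Target = 45 + 119.88 = 164.88 bpm

164.88 bpm


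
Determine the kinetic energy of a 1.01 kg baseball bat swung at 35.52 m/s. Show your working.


KE = 0.5 * m * v^2
KE = 0.5 * 1.01 * 35.52^2
KE = 0.5 * 1.01 * 1261.6704 = 637.1436 J

637.1436 J


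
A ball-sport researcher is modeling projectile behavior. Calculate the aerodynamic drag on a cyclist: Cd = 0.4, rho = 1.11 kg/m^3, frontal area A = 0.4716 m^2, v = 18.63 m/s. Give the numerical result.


Fd = 0.5 * Cd * rho * A * v^2
Fd = 0.5 * 0.4 * 1.11 * 0.4716 * 18.63^2
v^2 = 347.0769
Fd = 0.5 * 0.4 * 1.11 * 0.4716 * 347.0769 = 36.3373 N

36.3373 N


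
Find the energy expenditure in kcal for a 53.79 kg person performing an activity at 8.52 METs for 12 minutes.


kcal = MET * mass * time_hr
Convert time: 12 min = 0.2 hr
kcal = 8.52 * 53.79 * 0.2
kcal = 91.6582 kcal

91.6582 kcal


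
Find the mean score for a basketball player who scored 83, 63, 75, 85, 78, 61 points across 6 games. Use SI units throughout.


Average = sum / n
Sum = 445
Average = 445 / 6 = 74.1667

74.1667


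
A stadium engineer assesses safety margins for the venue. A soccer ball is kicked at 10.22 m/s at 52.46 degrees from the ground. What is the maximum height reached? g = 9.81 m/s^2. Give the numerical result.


H = (v*sin(theta))^2 / (2*g)
vy = v*sin(theta) = 10.22 * sin(52.46 deg) = 8.1037 m/s
H = vy^2 / (2*g) = 65.6704 / (2*9.81)
H = 65.6704 / 19.62 = 3.3471 m

3.3471 m


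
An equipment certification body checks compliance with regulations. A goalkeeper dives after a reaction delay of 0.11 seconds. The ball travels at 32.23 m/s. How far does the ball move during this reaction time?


d = v * t
d = 32.23 * 0.11
d = 3.5453 m

3.5453 m


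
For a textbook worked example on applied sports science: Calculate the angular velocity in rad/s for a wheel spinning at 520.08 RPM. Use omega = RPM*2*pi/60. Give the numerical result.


omega = RPM * 2 * pi / 60
omega = 520.08 * 2 * 3.14159 / 60
omega = 3267.759 / 60 = 54.4627 rad/s

54.4627 rad/s


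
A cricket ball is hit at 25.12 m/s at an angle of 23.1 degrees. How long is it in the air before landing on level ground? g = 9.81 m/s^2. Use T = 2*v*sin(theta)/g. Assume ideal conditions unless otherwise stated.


T = 2*v*sin(theta)/g
sin(theta) = sin(23.1 deg) = 0.3923
T = 2*25.12*0.3923 / 9.81
T = 19.711 / 9.81 = 2.0093 s

2.0093 s


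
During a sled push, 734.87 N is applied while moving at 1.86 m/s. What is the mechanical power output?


P = F * v
P = 734.87 * 1.86
P = 1366.8582 W

1366.8582 W


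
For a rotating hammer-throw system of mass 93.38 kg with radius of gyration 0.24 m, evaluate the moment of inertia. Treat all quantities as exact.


I = m * k^2
I = 93.38 * 0.24^2
I = 93.38 * 0.0576 = 5.3787 kg*m^2

5.3787 kg*m^2


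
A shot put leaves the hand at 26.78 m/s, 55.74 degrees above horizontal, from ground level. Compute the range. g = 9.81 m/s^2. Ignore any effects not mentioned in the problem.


R = v^2 * sin(2*theta) / g
Convert angle to radians: theta = 55.74 deg = 0.9728 rad
sin(2*theta) = sin(1.9457) = 0.9305
R = 26.78^2 * 0.9305 / 9.81
R = 717.1684 * 0.9305 / 9.81 = 68.0283 m

68.0283 m


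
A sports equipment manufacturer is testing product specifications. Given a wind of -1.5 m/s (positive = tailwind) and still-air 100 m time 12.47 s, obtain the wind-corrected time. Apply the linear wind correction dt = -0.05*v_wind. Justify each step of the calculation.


dt = -0.05 * v_wind = -0.05 * -1.5 = 0.075 s
t_corrected = t_still + dt = 12.47 + (0.075)
t_corrected = 12.545 s

12.545 s


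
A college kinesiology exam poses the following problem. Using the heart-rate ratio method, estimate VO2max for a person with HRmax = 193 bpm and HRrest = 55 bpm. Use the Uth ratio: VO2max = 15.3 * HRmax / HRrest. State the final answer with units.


VO2max = 15.3 * HRmax / HRrest
VO2max = 15.3 * 193 / 55
VO2max = 2952.9 / 55 = 53.6891 mL/kg/min

53.6891 mL/kg/min


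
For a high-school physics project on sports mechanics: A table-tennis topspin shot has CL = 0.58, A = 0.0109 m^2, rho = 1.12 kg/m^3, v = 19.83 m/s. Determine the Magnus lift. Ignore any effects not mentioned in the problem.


FM = 0.5 * CL * rho * A * v^2
FM = 0.5 * 0.58 * 1.12 * 0.0109 * 19.83^2
v^2 = 393.2289
FM = 0.5 * 0.58 * 1.12 * 0.0109 * 393.2289 = 1.3922 N

1.3922 N


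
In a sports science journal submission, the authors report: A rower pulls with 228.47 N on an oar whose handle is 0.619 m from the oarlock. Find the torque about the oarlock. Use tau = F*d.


tau = F * d
tau = 228.47 * 0.619
tau = 141.4229 N*m

141.4229 N*m


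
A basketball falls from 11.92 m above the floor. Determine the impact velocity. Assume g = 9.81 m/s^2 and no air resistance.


v = sqrt(2 * g * h)
v = sqrt(2 * 9.81 * 11.92)
v = sqrt(233.8704) = 15.2928 m/s

15.2928 m/s


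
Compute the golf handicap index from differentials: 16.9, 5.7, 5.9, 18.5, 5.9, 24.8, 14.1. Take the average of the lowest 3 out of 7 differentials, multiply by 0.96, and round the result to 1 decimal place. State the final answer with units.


All differentials: 16.9, 5.7, 5.9, 18.5, 5.9, 24.8, 14.1
Sorted: 5.7, 5.9, 5.9, 14.1, 16.9, 18.5, 24.8
Best 3: 5.7, 5.9, 5.9
Average of best = 17.5 / 3 = 5.8333
Raw index = 5.8333 * 0.96 = 5.6
Handicap index = round(5.6, 1) = 5.6

5.6


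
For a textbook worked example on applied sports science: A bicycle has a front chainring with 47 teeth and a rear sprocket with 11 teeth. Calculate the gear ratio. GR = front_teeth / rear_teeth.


GR = front_teeth / rear_teeth
GR = 47 / 11
GR = 4.2727

4.2727


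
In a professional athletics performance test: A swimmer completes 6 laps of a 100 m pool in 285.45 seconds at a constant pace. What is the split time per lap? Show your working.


Split time = total_time / n_laps = 285.45 / 6
Split time = 47.575 s per lap

47.575 s


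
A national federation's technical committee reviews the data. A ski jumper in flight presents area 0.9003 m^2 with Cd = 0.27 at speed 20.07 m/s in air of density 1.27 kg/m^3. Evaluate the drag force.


Fd = 0.5 * Cd * rho * A * v^2
Fd = 0.5 * 0.27 * 1.27 * 0.9003 * 20.07^2
v^2 = 402.8049
Fd = 0.5 * 0.27 * 1.27 * 0.9003 * 402.8049 = 62.1755 N

62.1755 N


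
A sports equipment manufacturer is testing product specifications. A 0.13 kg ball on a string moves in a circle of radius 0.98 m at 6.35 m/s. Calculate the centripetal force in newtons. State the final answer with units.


Fc = m * v^2 / r
v^2 = 6.35^2 = 40.3225
Fc = 0.13 * 40.3225 / 0.98
Fc = 5.2419 / 0.98 = 5.3489 N

5.3489 N


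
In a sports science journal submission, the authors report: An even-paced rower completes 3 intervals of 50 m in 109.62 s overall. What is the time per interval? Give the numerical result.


Split time = total_time / n_laps = 109.62 / 3
Split time = 36.54 s per lap

36.54 s


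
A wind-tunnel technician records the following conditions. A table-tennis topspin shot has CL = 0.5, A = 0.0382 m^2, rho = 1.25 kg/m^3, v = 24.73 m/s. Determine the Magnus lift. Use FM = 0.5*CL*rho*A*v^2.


FM = 0.5 * CL * rho * A * v^2
FM = 0.5 * 0.5 * 1.25 * 0.0382 * 24.73^2
v^2 = 611.5729
FM = 0.5 * 0.5 * 1.25 * 0.0382 * 611.5729 = 7.3007 N

7.3007 N


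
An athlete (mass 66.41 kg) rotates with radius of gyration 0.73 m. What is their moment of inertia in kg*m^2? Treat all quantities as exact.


I = m * k^2
I = 66.41 * 0.73^2
I = 66.41 * 0.5329 = 35.3899 kg*m^2

35.3899 kg*m^2


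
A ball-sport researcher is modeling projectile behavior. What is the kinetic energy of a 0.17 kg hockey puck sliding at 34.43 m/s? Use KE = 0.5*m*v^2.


KE = 0.5 * m * v^2
KE = 0.5 * 0.17 * 34.43^2
KE = 0.5 * 0.17 * 1185.4249 = 100.7611 J

100.7611 J


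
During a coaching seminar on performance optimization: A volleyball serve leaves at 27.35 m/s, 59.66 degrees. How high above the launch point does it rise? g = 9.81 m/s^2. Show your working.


H = (v*sin(theta))^2 / (2*g)
vy = v*sin(theta) = 27.35 * sin(59.66 deg) = 23.6042 m/s
H = vy^2 / (2*g) = 557.1596 / (2*9.81)
H = 557.1596 / 19.62 = 28.3975 m

28.3975 m


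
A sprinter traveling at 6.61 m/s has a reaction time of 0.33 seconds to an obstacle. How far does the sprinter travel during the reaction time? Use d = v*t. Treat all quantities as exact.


d = v * t
d = 6.61 * 0.33
d = 2.1813 m

2.1813 m


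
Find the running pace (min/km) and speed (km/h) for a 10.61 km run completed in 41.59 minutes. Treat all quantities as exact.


Pace = time / distance = 41.59 min / 10.61 km = 3.9199 min/km
Speed = distance / time_in_hours = 10.61 / 0.6932 hr
Speed = 15.3066 km/h

3.9199 min/km, 15.3066 km/h


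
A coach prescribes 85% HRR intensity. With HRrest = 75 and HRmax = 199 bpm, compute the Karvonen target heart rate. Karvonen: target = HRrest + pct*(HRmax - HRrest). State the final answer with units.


Target = HRrest + pct*(HRmax - HRrest)
Heart rate reserve = HRmax - HRrest = 199 - 75 = 124 bpm
Fraction = 85% = 0.85
Target = 75 + 0.85 * 124
Target = 75 + 105.4 = 180.4 bpm

180.4 bpm


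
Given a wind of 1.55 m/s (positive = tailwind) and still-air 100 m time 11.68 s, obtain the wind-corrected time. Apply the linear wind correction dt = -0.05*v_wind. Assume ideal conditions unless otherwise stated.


dt = -0.05 * v_wind = -0.05 * 1.55 = -0.0775 s
t_corrected = t_still + dt = 11.68 + (-0.0775)
t_corrected = 11.6025 s

11.6025 s


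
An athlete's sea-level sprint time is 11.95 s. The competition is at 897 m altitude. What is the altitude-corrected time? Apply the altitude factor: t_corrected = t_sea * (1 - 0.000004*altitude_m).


Correction factor = 1 - 0.000004 * 897 = 0.996412
t_corrected = t_sea * factor = 11.95 * 0.996412
t_corrected = 11.9071 s

11.9071 s


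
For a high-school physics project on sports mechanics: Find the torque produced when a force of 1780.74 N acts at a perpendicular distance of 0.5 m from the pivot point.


tau = F * d
tau = 1780.74 * 0.5
tau = 890.37 N*m

890.37 N*m


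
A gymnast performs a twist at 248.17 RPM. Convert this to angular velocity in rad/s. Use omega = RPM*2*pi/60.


omega = RPM * 2 * pi / 60
omega = 248.17 * 2 * 3.14159 / 60
omega = 1559.2981 / 60 = 25.9883 rad/s

25.9883 rad/s


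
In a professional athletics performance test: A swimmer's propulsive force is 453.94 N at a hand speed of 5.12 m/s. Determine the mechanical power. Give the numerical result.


P = F * v
P = 453.94 * 5.12
P = 2324.1728 W

2324.1728 W


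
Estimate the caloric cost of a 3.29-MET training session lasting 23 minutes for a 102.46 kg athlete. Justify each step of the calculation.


kcal = MET * mass * time_hr
Convert time: 23 min = 0.3833 hr
kcal = 3.29 * 102.46 * 0.3833
kcal = 129.2191 kcal

129.2191 kcal


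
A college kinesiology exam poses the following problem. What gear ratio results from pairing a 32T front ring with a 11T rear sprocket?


GR = front_teeth / rear_teeth
GR = 32 / 11
GR = 2.9091

2.9091


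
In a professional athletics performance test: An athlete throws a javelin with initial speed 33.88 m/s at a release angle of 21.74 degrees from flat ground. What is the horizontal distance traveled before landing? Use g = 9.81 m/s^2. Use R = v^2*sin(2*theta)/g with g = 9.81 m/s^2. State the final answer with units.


R = v^2 * sin(2*theta) / g
Convert angle to radians: theta = 21.74 deg = 0.3794 rad
sin(2*theta) = sin(0.7589) = 0.6881
R = 33.88^2 * 0.6881 / 9.81
R = 1147.8544 * 0.6881 / 9.81 = 80.5138 m

80.5138 m


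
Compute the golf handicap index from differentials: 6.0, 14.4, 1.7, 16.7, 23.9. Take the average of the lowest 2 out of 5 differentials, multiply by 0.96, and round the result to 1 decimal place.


All differentials: 6.0, 14.4, 1.7, 16.7, 23.9
Sorted: 1.7, 6.0, 14.4, 16.7, 23.9
Best 2: 1.7, 6.0
Average of best = 7.7 / 2 = 3.85
Raw index = 3.85 * 0.96 = 3.696
Handicap index = round(3.696, 1) = 3.7

3.7


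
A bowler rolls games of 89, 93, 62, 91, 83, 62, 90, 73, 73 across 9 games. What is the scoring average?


Average = sum / n
Sum = 716
Average = 716 / 9 = 79.5556

79.5556
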